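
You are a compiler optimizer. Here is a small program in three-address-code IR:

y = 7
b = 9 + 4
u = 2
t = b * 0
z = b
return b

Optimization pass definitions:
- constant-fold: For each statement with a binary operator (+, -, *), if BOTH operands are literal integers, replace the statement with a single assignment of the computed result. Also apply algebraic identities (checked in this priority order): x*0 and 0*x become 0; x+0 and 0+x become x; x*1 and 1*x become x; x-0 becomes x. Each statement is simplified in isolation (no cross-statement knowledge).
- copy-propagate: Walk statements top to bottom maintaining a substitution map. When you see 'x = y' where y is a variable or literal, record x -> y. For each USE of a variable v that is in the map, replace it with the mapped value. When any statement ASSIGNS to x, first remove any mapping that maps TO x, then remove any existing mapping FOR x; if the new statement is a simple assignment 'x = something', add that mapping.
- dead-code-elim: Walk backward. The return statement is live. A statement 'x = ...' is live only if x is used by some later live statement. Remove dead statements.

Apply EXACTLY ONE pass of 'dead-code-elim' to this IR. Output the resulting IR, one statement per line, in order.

Answer: b = 9 + 4
return b

Derivation:
Applying dead-code-elim statement-by-statement:
  [6] return b  -> KEEP (return); live=['b']
  [5] z = b  -> DEAD (z not live)
  [4] t = b * 0  -> DEAD (t not live)
  [3] u = 2  -> DEAD (u not live)
  [2] b = 9 + 4  -> KEEP; live=[]
  [1] y = 7  -> DEAD (y not live)
Result (2 stmts):
  b = 9 + 4
  return b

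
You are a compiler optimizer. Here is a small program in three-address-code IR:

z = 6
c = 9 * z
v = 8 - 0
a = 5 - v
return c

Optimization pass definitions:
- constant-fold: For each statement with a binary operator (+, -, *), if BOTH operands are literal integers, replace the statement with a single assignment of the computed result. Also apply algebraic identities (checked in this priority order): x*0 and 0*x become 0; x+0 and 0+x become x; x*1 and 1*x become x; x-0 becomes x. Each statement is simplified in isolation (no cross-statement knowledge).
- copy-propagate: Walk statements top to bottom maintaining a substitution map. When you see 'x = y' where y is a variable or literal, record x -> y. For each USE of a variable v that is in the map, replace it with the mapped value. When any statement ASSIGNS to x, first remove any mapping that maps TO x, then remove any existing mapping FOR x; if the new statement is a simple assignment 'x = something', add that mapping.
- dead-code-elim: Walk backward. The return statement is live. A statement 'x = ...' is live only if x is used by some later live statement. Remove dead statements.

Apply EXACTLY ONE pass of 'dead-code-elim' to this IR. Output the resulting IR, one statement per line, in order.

Applying dead-code-elim statement-by-statement:
  [5] return c  -> KEEP (return); live=['c']
  [4] a = 5 - v  -> DEAD (a not live)
  [3] v = 8 - 0  -> DEAD (v not live)
  [2] c = 9 * z  -> KEEP; live=['z']
  [1] z = 6  -> KEEP; live=[]
Result (3 stmts):
  z = 6
  c = 9 * z
  return c

Answer: z = 6
c = 9 * z
return c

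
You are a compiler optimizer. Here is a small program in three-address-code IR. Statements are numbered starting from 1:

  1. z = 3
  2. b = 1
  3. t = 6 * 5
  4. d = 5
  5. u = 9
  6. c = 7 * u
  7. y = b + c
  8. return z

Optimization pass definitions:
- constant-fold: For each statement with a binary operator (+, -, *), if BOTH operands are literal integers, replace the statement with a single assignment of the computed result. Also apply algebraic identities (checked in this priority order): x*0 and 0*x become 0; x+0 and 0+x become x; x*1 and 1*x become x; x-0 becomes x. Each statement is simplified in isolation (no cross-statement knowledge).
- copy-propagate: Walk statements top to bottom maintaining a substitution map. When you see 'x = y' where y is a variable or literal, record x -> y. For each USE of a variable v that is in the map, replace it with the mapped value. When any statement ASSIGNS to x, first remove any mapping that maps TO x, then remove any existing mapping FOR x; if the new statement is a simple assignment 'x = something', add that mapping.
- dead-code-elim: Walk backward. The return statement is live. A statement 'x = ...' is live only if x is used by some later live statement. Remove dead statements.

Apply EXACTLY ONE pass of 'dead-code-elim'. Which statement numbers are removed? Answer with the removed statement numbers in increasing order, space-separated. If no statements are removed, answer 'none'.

Answer: 2 3 4 5 6 7

Derivation:
Backward liveness scan:
Stmt 1 'z = 3': KEEP (z is live); live-in = []
Stmt 2 'b = 1': DEAD (b not in live set ['z'])
Stmt 3 't = 6 * 5': DEAD (t not in live set ['z'])
Stmt 4 'd = 5': DEAD (d not in live set ['z'])
Stmt 5 'u = 9': DEAD (u not in live set ['z'])
Stmt 6 'c = 7 * u': DEAD (c not in live set ['z'])
Stmt 7 'y = b + c': DEAD (y not in live set ['z'])
Stmt 8 'return z': KEEP (return); live-in = ['z']
Removed statement numbers: [2, 3, 4, 5, 6, 7]
Surviving IR:
  z = 3
  return z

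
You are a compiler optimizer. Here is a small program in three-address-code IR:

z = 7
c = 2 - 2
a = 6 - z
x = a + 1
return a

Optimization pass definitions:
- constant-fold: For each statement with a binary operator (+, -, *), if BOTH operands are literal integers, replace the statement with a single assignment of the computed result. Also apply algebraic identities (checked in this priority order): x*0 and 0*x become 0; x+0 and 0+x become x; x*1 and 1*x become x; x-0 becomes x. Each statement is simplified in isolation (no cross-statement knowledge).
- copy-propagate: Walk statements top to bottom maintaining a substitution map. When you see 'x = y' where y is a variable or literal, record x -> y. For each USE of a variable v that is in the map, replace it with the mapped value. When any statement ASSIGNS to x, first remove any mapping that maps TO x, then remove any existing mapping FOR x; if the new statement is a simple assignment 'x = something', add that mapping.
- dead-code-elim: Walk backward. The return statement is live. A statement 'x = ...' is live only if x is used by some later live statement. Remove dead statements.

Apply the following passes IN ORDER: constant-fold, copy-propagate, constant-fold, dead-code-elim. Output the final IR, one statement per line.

Initial IR:
  z = 7
  c = 2 - 2
  a = 6 - z
  x = a + 1
  return a
After constant-fold (5 stmts):
  z = 7
  c = 0
  a = 6 - z
  x = a + 1
  return a
After copy-propagate (5 stmts):
  z = 7
  c = 0
  a = 6 - 7
  x = a + 1
  return a
After constant-fold (5 stmts):
  z = 7
  c = 0
  a = -1
  x = a + 1
  return a
After dead-code-elim (2 stmts):
  a = -1
  return a

Answer: a = -1
return a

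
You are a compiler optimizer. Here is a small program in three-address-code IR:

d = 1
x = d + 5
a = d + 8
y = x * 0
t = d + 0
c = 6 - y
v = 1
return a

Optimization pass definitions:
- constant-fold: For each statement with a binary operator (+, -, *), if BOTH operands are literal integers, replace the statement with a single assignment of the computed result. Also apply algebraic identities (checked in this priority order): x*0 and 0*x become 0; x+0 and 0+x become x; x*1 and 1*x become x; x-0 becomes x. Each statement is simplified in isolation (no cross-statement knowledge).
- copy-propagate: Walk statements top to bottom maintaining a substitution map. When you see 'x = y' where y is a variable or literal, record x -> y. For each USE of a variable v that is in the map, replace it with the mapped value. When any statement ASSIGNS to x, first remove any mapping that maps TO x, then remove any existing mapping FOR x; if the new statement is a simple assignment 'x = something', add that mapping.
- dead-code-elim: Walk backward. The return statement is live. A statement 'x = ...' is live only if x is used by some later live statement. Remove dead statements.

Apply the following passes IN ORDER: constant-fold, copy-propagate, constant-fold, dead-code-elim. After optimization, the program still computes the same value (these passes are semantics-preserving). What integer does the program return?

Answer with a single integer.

Answer: 9

Derivation:
Initial IR:
  d = 1
  x = d + 5
  a = d + 8
  y = x * 0
  t = d + 0
  c = 6 - y
  v = 1
  return a
After constant-fold (8 stmts):
  d = 1
  x = d + 5
  a = d + 8
  y = 0
  t = d
  c = 6 - y
  v = 1
  return a
After copy-propagate (8 stmts):
  d = 1
  x = 1 + 5
  a = 1 + 8
  y = 0
  t = 1
  c = 6 - 0
  v = 1
  return a
After constant-fold (8 stmts):
  d = 1
  x = 6
  a = 9
  y = 0
  t = 1
  c = 6
  v = 1
  return a
After dead-code-elim (2 stmts):
  a = 9
  return a
Evaluate:
  d = 1  =>  d = 1
  x = d + 5  =>  x = 6
  a = d + 8  =>  a = 9
  y = x * 0  =>  y = 0
  t = d + 0  =>  t = 1
  c = 6 - y  =>  c = 6
  v = 1  =>  v = 1
  return a = 9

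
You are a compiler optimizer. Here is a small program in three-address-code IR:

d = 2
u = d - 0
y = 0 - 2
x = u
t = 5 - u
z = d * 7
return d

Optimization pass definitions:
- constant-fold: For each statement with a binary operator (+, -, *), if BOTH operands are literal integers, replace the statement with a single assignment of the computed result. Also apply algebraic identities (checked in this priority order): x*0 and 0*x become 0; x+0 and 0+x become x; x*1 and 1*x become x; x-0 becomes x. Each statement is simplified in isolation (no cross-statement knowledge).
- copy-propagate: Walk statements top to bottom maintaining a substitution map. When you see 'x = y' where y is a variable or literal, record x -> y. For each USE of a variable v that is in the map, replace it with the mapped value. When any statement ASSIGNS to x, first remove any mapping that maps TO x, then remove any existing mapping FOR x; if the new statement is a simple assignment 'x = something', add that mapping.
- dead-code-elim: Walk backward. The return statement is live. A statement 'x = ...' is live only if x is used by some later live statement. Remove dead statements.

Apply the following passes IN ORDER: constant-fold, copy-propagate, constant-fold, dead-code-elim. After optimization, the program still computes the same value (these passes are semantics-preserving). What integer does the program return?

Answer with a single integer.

Initial IR:
  d = 2
  u = d - 0
  y = 0 - 2
  x = u
  t = 5 - u
  z = d * 7
  return d
After constant-fold (7 stmts):
  d = 2
  u = d
  y = -2
  x = u
  t = 5 - u
  z = d * 7
  return d
After copy-propagate (7 stmts):
  d = 2
  u = 2
  y = -2
  x = 2
  t = 5 - 2
  z = 2 * 7
  return 2
After constant-fold (7 stmts):
  d = 2
  u = 2
  y = -2
  x = 2
  t = 3
  z = 14
  return 2
After dead-code-elim (1 stmts):
  return 2
Evaluate:
  d = 2  =>  d = 2
  u = d - 0  =>  u = 2
  y = 0 - 2  =>  y = -2
  x = u  =>  x = 2
  t = 5 - u  =>  t = 3
  z = d * 7  =>  z = 14
  return d = 2

Answer: 2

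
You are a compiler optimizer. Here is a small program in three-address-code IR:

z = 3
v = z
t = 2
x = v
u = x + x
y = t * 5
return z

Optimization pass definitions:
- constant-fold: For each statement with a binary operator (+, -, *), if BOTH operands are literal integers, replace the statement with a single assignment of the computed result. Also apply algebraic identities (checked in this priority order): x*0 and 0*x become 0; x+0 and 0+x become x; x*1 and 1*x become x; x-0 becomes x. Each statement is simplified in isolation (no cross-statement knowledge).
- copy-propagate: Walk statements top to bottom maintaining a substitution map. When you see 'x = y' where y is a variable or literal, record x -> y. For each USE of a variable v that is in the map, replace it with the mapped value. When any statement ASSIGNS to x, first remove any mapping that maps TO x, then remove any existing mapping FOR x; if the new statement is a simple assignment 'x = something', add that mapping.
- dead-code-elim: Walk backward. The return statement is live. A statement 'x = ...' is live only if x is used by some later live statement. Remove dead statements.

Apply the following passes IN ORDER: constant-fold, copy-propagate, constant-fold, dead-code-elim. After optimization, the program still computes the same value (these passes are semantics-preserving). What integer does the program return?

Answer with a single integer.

Answer: 3

Derivation:
Initial IR:
  z = 3
  v = z
  t = 2
  x = v
  u = x + x
  y = t * 5
  return z
After constant-fold (7 stmts):
  z = 3
  v = z
  t = 2
  x = v
  u = x + x
  y = t * 5
  return z
After copy-propagate (7 stmts):
  z = 3
  v = 3
  t = 2
  x = 3
  u = 3 + 3
  y = 2 * 5
  return 3
After constant-fold (7 stmts):
  z = 3
  v = 3
  t = 2
  x = 3
  u = 6
  y = 10
  return 3
After dead-code-elim (1 stmts):
  return 3
Evaluate:
  z = 3  =>  z = 3
  v = z  =>  v = 3
  t = 2  =>  t = 2
  x = v  =>  x = 3
  u = x + x  =>  u = 6
  y = t * 5  =>  y = 10
  return z = 3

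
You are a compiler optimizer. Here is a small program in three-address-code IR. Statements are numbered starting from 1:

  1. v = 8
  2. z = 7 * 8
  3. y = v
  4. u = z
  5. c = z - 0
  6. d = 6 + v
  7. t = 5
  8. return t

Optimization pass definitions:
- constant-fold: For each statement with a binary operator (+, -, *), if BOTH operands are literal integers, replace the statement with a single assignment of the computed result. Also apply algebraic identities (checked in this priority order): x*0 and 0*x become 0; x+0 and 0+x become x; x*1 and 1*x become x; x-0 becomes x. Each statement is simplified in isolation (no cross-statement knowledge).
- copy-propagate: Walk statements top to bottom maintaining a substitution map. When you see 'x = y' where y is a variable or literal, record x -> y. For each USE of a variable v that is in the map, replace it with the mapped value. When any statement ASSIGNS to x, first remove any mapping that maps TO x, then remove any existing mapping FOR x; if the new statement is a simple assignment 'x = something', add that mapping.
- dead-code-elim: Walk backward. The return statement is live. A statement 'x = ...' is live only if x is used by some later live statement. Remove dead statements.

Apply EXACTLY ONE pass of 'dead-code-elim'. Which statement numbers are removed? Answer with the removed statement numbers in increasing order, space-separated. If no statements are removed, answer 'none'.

Backward liveness scan:
Stmt 1 'v = 8': DEAD (v not in live set [])
Stmt 2 'z = 7 * 8': DEAD (z not in live set [])
Stmt 3 'y = v': DEAD (y not in live set [])
Stmt 4 'u = z': DEAD (u not in live set [])
Stmt 5 'c = z - 0': DEAD (c not in live set [])
Stmt 6 'd = 6 + v': DEAD (d not in live set [])
Stmt 7 't = 5': KEEP (t is live); live-in = []
Stmt 8 'return t': KEEP (return); live-in = ['t']
Removed statement numbers: [1, 2, 3, 4, 5, 6]
Surviving IR:
  t = 5
  return t

Answer: 1 2 3 4 5 6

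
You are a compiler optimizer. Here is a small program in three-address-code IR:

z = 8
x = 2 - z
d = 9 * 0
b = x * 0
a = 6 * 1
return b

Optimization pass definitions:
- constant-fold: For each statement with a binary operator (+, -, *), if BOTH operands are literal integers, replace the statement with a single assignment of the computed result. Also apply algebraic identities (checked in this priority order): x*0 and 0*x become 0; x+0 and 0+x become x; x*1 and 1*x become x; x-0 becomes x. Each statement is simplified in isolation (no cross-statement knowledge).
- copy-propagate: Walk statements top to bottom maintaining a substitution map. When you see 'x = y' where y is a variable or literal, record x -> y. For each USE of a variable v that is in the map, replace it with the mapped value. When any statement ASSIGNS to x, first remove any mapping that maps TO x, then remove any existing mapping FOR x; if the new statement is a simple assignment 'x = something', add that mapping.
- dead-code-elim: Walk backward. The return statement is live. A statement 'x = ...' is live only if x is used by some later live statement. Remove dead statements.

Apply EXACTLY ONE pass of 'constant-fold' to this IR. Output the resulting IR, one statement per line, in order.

Applying constant-fold statement-by-statement:
  [1] z = 8  (unchanged)
  [2] x = 2 - z  (unchanged)
  [3] d = 9 * 0  -> d = 0
  [4] b = x * 0  -> b = 0
  [5] a = 6 * 1  -> a = 6
  [6] return b  (unchanged)
Result (6 stmts):
  z = 8
  x = 2 - z
  d = 0
  b = 0
  a = 6
  return b

Answer: z = 8
x = 2 - z
d = 0
b = 0
a = 6
return b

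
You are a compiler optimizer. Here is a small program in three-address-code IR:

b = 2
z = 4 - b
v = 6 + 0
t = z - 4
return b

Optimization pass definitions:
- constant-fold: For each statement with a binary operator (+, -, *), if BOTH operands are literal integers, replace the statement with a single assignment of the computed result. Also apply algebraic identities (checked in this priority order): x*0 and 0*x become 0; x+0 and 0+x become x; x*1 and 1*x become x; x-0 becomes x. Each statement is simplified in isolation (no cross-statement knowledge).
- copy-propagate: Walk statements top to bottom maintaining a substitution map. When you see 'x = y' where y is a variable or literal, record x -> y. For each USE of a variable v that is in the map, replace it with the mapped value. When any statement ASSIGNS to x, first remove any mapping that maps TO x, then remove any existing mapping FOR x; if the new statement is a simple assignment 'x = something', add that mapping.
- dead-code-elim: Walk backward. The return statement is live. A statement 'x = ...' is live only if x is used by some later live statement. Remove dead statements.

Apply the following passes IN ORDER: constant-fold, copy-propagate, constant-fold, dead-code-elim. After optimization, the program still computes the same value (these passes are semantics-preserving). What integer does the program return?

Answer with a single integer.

Answer: 2

Derivation:
Initial IR:
  b = 2
  z = 4 - b
  v = 6 + 0
  t = z - 4
  return b
After constant-fold (5 stmts):
  b = 2
  z = 4 - b
  v = 6
  t = z - 4
  return b
After copy-propagate (5 stmts):
  b = 2
  z = 4 - 2
  v = 6
  t = z - 4
  return 2
After constant-fold (5 stmts):
  b = 2
  z = 2
  v = 6
  t = z - 4
  return 2
After dead-code-elim (1 stmts):
  return 2
Evaluate:
  b = 2  =>  b = 2
  z = 4 - b  =>  z = 2
  v = 6 + 0  =>  v = 6
  t = z - 4  =>  t = -2
  return b = 2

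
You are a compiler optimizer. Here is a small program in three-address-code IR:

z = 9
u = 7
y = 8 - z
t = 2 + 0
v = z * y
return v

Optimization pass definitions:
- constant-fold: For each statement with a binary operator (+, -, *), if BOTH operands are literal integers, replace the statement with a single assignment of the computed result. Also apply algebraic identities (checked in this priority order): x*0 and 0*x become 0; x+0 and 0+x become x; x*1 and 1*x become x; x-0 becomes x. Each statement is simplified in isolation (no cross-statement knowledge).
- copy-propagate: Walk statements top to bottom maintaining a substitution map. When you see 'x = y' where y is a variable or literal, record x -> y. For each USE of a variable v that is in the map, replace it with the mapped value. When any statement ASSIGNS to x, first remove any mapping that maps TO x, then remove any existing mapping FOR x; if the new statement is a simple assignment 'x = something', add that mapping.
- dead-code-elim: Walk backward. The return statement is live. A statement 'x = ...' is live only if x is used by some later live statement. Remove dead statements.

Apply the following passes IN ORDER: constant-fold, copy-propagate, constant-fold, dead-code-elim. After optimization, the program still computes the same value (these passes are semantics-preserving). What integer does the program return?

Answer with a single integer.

Initial IR:
  z = 9
  u = 7
  y = 8 - z
  t = 2 + 0
  v = z * y
  return v
After constant-fold (6 stmts):
  z = 9
  u = 7
  y = 8 - z
  t = 2
  v = z * y
  return v
After copy-propagate (6 stmts):
  z = 9
  u = 7
  y = 8 - 9
  t = 2
  v = 9 * y
  return v
After constant-fold (6 stmts):
  z = 9
  u = 7
  y = -1
  t = 2
  v = 9 * y
  return v
After dead-code-elim (3 stmts):
  y = -1
  v = 9 * y
  return v
Evaluate:
  z = 9  =>  z = 9
  u = 7  =>  u = 7
  y = 8 - z  =>  y = -1
  t = 2 + 0  =>  t = 2
  v = z * y  =>  v = -9
  return v = -9

Answer: -9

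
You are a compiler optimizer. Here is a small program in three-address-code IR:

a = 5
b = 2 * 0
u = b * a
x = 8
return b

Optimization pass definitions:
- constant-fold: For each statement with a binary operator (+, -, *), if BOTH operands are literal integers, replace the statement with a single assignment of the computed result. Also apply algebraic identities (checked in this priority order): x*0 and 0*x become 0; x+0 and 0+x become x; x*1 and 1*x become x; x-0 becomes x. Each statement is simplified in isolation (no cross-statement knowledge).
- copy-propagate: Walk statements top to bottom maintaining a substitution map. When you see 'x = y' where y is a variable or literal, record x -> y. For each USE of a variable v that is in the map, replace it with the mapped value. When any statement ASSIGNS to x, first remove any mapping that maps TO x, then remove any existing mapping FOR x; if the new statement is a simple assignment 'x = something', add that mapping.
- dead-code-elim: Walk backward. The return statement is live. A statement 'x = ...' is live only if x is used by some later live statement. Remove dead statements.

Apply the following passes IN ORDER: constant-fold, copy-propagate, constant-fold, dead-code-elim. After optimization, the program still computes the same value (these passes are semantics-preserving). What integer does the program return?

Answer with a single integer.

Initial IR:
  a = 5
  b = 2 * 0
  u = b * a
  x = 8
  return b
After constant-fold (5 stmts):
  a = 5
  b = 0
  u = b * a
  x = 8
  return b
After copy-propagate (5 stmts):
  a = 5
  b = 0
  u = 0 * 5
  x = 8
  return 0
After constant-fold (5 stmts):
  a = 5
  b = 0
  u = 0
  x = 8
  return 0
After dead-code-elim (1 stmts):
  return 0
Evaluate:
  a = 5  =>  a = 5
  b = 2 * 0  =>  b = 0
  u = b * a  =>  u = 0
  x = 8  =>  x = 8
  return b = 0

Answer: 0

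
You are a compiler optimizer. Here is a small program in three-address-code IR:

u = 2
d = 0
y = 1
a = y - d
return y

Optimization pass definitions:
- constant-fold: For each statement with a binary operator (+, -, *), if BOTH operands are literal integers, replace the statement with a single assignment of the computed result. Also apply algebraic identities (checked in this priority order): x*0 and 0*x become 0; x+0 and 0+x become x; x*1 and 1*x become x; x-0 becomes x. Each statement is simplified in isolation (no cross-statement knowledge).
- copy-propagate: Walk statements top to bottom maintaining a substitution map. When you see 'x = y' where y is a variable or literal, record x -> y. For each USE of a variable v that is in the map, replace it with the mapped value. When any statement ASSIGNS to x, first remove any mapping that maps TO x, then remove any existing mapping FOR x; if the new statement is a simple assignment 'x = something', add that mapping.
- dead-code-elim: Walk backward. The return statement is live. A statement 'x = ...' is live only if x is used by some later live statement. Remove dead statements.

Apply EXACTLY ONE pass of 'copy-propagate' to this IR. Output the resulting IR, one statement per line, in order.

Answer: u = 2
d = 0
y = 1
a = 1 - 0
return 1

Derivation:
Applying copy-propagate statement-by-statement:
  [1] u = 2  (unchanged)
  [2] d = 0  (unchanged)
  [3] y = 1  (unchanged)
  [4] a = y - d  -> a = 1 - 0
  [5] return y  -> return 1
Result (5 stmts):
  u = 2
  d = 0
  y = 1
  a = 1 - 0
  return 1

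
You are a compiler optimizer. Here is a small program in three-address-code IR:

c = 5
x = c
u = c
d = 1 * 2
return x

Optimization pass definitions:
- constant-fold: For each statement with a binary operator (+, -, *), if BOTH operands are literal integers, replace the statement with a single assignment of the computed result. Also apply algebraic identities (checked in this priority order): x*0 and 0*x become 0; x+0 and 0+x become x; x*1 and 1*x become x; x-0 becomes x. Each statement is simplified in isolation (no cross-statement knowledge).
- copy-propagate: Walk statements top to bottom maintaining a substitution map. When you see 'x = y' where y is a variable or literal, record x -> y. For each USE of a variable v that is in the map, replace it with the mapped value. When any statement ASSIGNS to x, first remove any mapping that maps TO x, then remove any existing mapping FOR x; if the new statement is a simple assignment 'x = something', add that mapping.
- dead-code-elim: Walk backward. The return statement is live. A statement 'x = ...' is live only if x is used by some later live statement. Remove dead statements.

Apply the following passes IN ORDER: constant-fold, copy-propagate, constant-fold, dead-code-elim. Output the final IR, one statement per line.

Initial IR:
  c = 5
  x = c
  u = c
  d = 1 * 2
  return x
After constant-fold (5 stmts):
  c = 5
  x = c
  u = c
  d = 2
  return x
After copy-propagate (5 stmts):
  c = 5
  x = 5
  u = 5
  d = 2
  return 5
After constant-fold (5 stmts):
  c = 5
  x = 5
  u = 5
  d = 2
  return 5
After dead-code-elim (1 stmts):
  return 5

Answer: return 5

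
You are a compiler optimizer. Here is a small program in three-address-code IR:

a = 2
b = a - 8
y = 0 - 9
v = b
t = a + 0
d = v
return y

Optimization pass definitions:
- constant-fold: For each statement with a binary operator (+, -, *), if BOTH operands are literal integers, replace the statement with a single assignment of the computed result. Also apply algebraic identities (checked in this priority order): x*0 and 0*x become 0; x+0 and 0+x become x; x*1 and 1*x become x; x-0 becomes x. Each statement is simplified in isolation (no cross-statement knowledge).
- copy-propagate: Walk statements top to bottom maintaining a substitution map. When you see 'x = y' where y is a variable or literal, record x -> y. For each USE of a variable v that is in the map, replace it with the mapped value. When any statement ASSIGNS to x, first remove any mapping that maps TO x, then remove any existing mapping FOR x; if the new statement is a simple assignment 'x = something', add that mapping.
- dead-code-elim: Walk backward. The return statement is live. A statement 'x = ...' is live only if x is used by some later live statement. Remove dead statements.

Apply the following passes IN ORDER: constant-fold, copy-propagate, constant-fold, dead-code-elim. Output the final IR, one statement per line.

Initial IR:
  a = 2
  b = a - 8
  y = 0 - 9
  v = b
  t = a + 0
  d = v
  return y
After constant-fold (7 stmts):
  a = 2
  b = a - 8
  y = -9
  v = b
  t = a
  d = v
  return y
After copy-propagate (7 stmts):
  a = 2
  b = 2 - 8
  y = -9
  v = b
  t = 2
  d = b
  return -9
After constant-fold (7 stmts):
  a = 2
  b = -6
  y = -9
  v = b
  t = 2
  d = b
  return -9
After dead-code-elim (1 stmts):
  return -9

Answer: return -9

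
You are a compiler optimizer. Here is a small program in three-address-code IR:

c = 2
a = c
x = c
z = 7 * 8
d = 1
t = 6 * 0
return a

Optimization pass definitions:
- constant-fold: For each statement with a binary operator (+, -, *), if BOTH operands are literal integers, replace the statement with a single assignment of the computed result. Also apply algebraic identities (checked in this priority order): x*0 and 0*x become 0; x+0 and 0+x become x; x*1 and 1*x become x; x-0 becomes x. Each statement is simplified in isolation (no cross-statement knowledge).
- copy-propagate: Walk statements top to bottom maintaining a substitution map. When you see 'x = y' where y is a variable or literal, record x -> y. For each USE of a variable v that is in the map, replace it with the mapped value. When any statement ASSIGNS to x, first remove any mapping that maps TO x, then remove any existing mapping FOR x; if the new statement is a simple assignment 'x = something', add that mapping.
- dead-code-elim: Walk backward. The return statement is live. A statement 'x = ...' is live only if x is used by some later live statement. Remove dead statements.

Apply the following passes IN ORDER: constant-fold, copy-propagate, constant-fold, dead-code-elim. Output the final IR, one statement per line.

Initial IR:
  c = 2
  a = c
  x = c
  z = 7 * 8
  d = 1
  t = 6 * 0
  return a
After constant-fold (7 stmts):
  c = 2
  a = c
  x = c
  z = 56
  d = 1
  t = 0
  return a
After copy-propagate (7 stmts):
  c = 2
  a = 2
  x = 2
  z = 56
  d = 1
  t = 0
  return 2
After constant-fold (7 stmts):
  c = 2
  a = 2
  x = 2
  z = 56
  d = 1
  t = 0
  return 2
After dead-code-elim (1 stmts):
  return 2

Answer: return 2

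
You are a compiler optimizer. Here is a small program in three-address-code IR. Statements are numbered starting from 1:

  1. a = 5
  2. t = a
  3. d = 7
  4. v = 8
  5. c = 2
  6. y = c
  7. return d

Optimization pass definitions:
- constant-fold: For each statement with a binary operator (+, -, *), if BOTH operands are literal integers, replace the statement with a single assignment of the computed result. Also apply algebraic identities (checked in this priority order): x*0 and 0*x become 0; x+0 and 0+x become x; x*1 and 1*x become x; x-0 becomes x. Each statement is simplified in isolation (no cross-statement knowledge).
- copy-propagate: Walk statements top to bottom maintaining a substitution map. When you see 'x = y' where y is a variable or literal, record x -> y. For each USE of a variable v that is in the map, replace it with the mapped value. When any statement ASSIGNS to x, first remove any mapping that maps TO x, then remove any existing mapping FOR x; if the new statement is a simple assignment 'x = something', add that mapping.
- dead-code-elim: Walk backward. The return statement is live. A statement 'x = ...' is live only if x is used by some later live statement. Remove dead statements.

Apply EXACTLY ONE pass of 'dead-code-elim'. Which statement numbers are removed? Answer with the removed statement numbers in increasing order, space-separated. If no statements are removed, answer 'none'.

Answer: 1 2 4 5 6

Derivation:
Backward liveness scan:
Stmt 1 'a = 5': DEAD (a not in live set [])
Stmt 2 't = a': DEAD (t not in live set [])
Stmt 3 'd = 7': KEEP (d is live); live-in = []
Stmt 4 'v = 8': DEAD (v not in live set ['d'])
Stmt 5 'c = 2': DEAD (c not in live set ['d'])
Stmt 6 'y = c': DEAD (y not in live set ['d'])
Stmt 7 'return d': KEEP (return); live-in = ['d']
Removed statement numbers: [1, 2, 4, 5, 6]
Surviving IR:
  d = 7
  return d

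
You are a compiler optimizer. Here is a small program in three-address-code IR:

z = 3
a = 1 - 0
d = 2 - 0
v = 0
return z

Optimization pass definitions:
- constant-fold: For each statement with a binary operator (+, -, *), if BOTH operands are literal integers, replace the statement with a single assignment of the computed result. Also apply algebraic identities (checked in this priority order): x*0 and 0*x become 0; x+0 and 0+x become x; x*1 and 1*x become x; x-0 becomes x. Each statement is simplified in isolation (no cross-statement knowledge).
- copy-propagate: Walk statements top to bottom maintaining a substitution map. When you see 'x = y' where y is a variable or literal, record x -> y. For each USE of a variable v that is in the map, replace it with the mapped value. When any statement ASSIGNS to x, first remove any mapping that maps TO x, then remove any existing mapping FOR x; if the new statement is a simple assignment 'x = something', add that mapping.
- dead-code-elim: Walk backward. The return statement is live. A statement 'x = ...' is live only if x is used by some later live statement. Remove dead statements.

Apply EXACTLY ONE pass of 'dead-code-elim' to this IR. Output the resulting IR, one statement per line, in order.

Applying dead-code-elim statement-by-statement:
  [5] return z  -> KEEP (return); live=['z']
  [4] v = 0  -> DEAD (v not live)
  [3] d = 2 - 0  -> DEAD (d not live)
  [2] a = 1 - 0  -> DEAD (a not live)
  [1] z = 3  -> KEEP; live=[]
Result (2 stmts):
  z = 3
  return z

Answer: z = 3
return z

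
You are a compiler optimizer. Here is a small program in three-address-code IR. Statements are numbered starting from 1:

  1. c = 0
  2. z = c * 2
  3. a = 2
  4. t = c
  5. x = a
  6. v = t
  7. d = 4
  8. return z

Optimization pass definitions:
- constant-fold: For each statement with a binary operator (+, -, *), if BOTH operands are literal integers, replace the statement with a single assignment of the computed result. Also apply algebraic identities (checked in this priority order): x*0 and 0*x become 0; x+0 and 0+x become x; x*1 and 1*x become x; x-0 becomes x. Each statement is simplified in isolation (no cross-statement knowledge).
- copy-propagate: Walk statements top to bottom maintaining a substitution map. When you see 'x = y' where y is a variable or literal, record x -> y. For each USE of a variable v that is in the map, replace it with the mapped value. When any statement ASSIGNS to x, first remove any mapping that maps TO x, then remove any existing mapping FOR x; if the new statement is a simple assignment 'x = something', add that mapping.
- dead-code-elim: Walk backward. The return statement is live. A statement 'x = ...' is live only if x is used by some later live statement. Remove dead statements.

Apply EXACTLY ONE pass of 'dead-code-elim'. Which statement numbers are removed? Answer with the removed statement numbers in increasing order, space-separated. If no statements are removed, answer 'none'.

Answer: 3 4 5 6 7

Derivation:
Backward liveness scan:
Stmt 1 'c = 0': KEEP (c is live); live-in = []
Stmt 2 'z = c * 2': KEEP (z is live); live-in = ['c']
Stmt 3 'a = 2': DEAD (a not in live set ['z'])
Stmt 4 't = c': DEAD (t not in live set ['z'])
Stmt 5 'x = a': DEAD (x not in live set ['z'])
Stmt 6 'v = t': DEAD (v not in live set ['z'])
Stmt 7 'd = 4': DEAD (d not in live set ['z'])
Stmt 8 'return z': KEEP (return); live-in = ['z']
Removed statement numbers: [3, 4, 5, 6, 7]
Surviving IR:
  c = 0
  z = c * 2
  return z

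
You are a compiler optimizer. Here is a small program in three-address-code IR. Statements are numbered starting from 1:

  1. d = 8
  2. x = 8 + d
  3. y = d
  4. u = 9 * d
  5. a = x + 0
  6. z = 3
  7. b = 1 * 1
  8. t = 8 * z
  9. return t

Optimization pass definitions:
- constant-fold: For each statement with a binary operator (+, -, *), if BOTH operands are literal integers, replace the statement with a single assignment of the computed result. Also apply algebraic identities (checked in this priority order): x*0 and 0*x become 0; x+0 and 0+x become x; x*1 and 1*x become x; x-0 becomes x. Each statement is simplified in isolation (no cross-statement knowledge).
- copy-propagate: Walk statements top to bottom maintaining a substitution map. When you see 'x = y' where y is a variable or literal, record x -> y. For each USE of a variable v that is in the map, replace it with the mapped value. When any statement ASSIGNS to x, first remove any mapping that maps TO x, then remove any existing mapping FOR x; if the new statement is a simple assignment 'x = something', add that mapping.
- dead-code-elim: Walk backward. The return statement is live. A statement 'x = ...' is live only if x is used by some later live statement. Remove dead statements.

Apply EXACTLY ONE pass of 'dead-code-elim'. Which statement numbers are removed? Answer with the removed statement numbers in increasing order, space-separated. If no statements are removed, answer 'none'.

Answer: 1 2 3 4 5 7

Derivation:
Backward liveness scan:
Stmt 1 'd = 8': DEAD (d not in live set [])
Stmt 2 'x = 8 + d': DEAD (x not in live set [])
Stmt 3 'y = d': DEAD (y not in live set [])
Stmt 4 'u = 9 * d': DEAD (u not in live set [])
Stmt 5 'a = x + 0': DEAD (a not in live set [])
Stmt 6 'z = 3': KEEP (z is live); live-in = []
Stmt 7 'b = 1 * 1': DEAD (b not in live set ['z'])
Stmt 8 't = 8 * z': KEEP (t is live); live-in = ['z']
Stmt 9 'return t': KEEP (return); live-in = ['t']
Removed statement numbers: [1, 2, 3, 4, 5, 7]
Surviving IR:
  z = 3
  t = 8 * z
  return t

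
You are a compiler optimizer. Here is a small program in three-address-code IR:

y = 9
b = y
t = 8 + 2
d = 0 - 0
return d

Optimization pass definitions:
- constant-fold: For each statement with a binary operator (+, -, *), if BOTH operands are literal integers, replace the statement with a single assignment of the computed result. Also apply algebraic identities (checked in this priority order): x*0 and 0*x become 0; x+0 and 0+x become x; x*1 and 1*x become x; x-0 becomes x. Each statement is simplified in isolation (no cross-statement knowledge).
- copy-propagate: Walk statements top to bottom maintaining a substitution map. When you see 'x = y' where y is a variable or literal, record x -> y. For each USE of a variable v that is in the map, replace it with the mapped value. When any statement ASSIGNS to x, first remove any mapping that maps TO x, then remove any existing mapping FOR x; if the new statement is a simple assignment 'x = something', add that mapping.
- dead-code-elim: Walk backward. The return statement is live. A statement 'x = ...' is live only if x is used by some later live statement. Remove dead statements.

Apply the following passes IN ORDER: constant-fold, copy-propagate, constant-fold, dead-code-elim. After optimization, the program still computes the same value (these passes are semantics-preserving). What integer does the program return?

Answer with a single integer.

Answer: 0

Derivation:
Initial IR:
  y = 9
  b = y
  t = 8 + 2
  d = 0 - 0
  return d
After constant-fold (5 stmts):
  y = 9
  b = y
  t = 10
  d = 0
  return d
After copy-propagate (5 stmts):
  y = 9
  b = 9
  t = 10
  d = 0
  return 0
After constant-fold (5 stmts):
  y = 9
  b = 9
  t = 10
  d = 0
  return 0
After dead-code-elim (1 stmts):
  return 0
Evaluate:
  y = 9  =>  y = 9
  b = y  =>  b = 9
  t = 8 + 2  =>  t = 10
  d = 0 - 0  =>  d = 0
  return d = 0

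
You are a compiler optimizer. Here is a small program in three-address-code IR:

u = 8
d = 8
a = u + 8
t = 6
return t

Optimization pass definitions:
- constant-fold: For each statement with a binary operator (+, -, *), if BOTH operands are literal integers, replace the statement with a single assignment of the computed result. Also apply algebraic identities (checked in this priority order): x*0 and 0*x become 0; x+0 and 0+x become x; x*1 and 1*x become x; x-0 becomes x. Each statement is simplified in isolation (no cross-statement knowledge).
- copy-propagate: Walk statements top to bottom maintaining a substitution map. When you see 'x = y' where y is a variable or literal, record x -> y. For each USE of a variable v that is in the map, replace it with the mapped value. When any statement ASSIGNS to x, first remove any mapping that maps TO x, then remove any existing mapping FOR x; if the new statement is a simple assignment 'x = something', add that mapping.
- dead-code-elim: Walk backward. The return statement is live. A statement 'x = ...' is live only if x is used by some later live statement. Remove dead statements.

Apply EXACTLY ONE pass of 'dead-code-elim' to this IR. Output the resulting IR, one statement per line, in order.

Answer: t = 6
return t

Derivation:
Applying dead-code-elim statement-by-statement:
  [5] return t  -> KEEP (return); live=['t']
  [4] t = 6  -> KEEP; live=[]
  [3] a = u + 8  -> DEAD (a not live)
  [2] d = 8  -> DEAD (d not live)
  [1] u = 8  -> DEAD (u not live)
Result (2 stmts):
  t = 6
  return t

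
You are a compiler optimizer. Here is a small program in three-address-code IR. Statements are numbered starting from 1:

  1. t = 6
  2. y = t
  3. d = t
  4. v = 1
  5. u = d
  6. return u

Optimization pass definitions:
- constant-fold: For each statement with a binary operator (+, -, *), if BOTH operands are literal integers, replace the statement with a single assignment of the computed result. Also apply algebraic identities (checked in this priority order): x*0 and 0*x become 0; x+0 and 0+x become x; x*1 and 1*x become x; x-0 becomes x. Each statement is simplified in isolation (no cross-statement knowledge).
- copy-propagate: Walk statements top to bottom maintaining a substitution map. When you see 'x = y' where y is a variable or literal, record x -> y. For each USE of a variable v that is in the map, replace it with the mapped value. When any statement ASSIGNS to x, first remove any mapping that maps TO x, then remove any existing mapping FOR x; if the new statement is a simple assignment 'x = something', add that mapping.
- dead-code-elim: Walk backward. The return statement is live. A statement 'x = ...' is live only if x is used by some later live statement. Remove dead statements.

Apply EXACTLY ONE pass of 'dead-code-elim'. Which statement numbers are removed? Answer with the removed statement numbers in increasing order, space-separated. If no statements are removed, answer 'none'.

Answer: 2 4

Derivation:
Backward liveness scan:
Stmt 1 't = 6': KEEP (t is live); live-in = []
Stmt 2 'y = t': DEAD (y not in live set ['t'])
Stmt 3 'd = t': KEEP (d is live); live-in = ['t']
Stmt 4 'v = 1': DEAD (v not in live set ['d'])
Stmt 5 'u = d': KEEP (u is live); live-in = ['d']
Stmt 6 'return u': KEEP (return); live-in = ['u']
Removed statement numbers: [2, 4]
Surviving IR:
  t = 6
  d = t
  u = d
  return u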